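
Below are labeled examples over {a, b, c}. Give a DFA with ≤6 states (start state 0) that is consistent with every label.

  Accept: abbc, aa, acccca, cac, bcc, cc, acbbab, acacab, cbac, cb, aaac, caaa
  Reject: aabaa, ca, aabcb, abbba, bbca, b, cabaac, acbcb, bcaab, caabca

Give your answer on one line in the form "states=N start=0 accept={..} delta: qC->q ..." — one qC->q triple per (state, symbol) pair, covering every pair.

states=5 start=0 accept={0,2} delta: 0a->0 0b->1 0c->2 1a->1 1b->0 1c->0 2a->3 2b->2 2c->0 3a->4 3b->2 3c->2 4a->0 4b->0 4c->1

Fold the examples into a partial DFA from state 0: repeatedly fix the first undefined (state, symbol) met by the shortest-then-alphabetical prefix, trying targets in increasing order and rejecting any under which an Accept and a Reject string meet in one state with the same remainder; add a state when all current targets are rejected. Accepting states are where Accept strings end.
a: 0a undefined. 0a->0: ok.
b: 0b undefined. 0b->0: no, aa/aabaa meet in 0. Open state 1: 0b->1.
c: 0c undefined. 0c->0: no, aa/ca meet in 0. 0c->1: no, aaac/b meet in 1. Open state 2: 0c->2.
bb: 1b undefined. 1b->0: ok.
bc: 1c undefined. 1c->0: ok.
ca: 2a undefined. 2a->0: no, aa/ca meet in 0. 2a->1: no, abbc/cabaac meet in 2. 2a->2: no, abbc/ca meet in 2. Open state 3: 2a->3.
cb: 2b undefined. 2b->0: no, aa/acbcb meet in 0. 2b->1: no, acbbab/aabcb meet in 1. 2b->2: ok.
cc: 2c undefined. 2c->0: ok.
caa: 3a undefined. 3a->0: no, aa/caabca meet in 0. 3a->1: no, caaa/abbba meet in 1 with "a" left. 3a->2: no, aa/caabca meet in 0. 3a->3: no, caaa/ca meet in 3. Open state 4: 3a->4.
cab: 3b undefined. 3b->0: no, abbc/cabaac meet in 2. 3b->1: no, acbbab/aabcb meet in 1. 3b->2: ok.
cac: 3c undefined. 3c->0: no, acacab/aabcb meet in 1. 3c->1: no, cac/aabcb meet in 1. 3c->2: ok.
aaba: 1a undefined. 1a->0: no, aa/aabaa meet in 0. 1a->1: ok.
caaa: 4a undefined. 4a->0: ok.
caab: 4b undefined. 4b->0: ok.
cabaac: 4c undefined. 4c->0: no, aa/cabaac meet in 0. 4c->1: ok.
All examples now run through 5 states with every (state, symbol) defined. Accept strings end in {0,2}, Reject strings end in {1,3}; accept={0,2}.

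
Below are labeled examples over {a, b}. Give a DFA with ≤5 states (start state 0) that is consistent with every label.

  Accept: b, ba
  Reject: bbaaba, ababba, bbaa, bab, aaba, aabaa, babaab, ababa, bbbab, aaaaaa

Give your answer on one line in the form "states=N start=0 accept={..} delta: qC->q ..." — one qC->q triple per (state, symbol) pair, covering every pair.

states=3 start=0 accept={0,1} delta: 0a->1 0b->0 1a->2 1b->2 2a->2 2b->2

Grow the machine one transition at a time. Run the examples from 0; the earliest place one falls off (shortest prefix, ties alphabetical) gets sent to the lowest-numbered state that keeps every Accept/Reject pair distinguishable — a pair clashes when both reach the same state with identical unread suffix — and to a fresh state only if none does.
a: 0a undefined. 0a->0: no, ba/aaba meet in 0 with "ba" left. Open state 1: 0a->1.
b: 0b undefined. 0b->0: ok.
aa: 1a undefined. 1a->0: no, b/bbaa meet in 0. 1a->1: no, ba/bbaa meet in 1. Open state 2: 1a->2.
ab: 1b undefined. 1b->0: no, b/bab meet in 0. 1b->1: no, ba/bab meet in 1. 1b->2: ok.
aaa: 2a undefined. 2a->0: no, b/aaaaaa meet in 0. 2a->1: no, ba/ababa meet in 1. 2a->2: ok.
aab: 2b undefined. 2b->0: no, b/babaab meet in 0. 2b->1: no, ba/babaab meet in 1. 2b->2: ok.
All examples now run through 3 states with every (state, symbol) defined. Accept strings end in {0,1}, Reject strings end in {2}; accept={0,1}.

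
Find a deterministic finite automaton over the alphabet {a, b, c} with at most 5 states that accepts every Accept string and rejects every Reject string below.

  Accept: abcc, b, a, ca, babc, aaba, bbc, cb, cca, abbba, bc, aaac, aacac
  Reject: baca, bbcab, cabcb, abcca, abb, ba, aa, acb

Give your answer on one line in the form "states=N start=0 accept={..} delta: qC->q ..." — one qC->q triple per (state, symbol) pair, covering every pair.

states=3 start=0 accept={0,1} delta: 0a->1 0b->1 0c->0 1a->2 1b->2 1c->1 2a->0 2b->2 2c->1

Grow the machine one transition at a time. Run the examples from 0; the earliest place one falls off (shortest prefix, ties alphabetical) gets sent to the lowest-numbered state that keeps every Accept/Reject pair distinguishable — a pair clashes when both reach the same state with identical unread suffix — and to a fresh state only if none does.
a: 0a undefined. 0a->0: no, a/aa meet in 0. Open state 1: 0a->1.
b: 0b undefined. 0b->0: no, a/ba meet in 1. 0b->1: ok.
c: 0c undefined. 0c->0: ok.
aa: 1a undefined. 1a->0: no, b/baca meet in 1. 1a->1: no, b/ba meet in 1. Open state 2: 1a->2.
ab: 1b undefined. 1b->0: no, abcc/bbcab meet in 0. 1b->1: no, b/abb meet in 1. 1b->2: ok.
ac: 1c undefined. 1c->0: no, b/acb meet in 1. 1c->1: ok.
aaa: 2a undefined. 2a->0: ok.
aab: 2b undefined. 2b->0: no, babc/abb meet in 0. 2b->1: no, b/abb meet in 1. 2b->2: ok.
aac: 2c undefined. 2c->0: no, b/baca meet in 1. 2c->1: ok.
All examples now run through 3 states with every (state, symbol) defined. Accept strings end in {0,1}, Reject strings end in {2}; accept={0,1}.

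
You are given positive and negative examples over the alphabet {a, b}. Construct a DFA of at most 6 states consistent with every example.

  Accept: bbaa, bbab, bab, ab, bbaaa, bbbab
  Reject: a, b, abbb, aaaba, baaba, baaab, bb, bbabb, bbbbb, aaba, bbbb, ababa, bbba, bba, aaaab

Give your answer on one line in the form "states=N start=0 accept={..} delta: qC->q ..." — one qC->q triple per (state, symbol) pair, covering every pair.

Grow the machine one transition at a time. Run the examples from 0; the earliest place one falls off (shortest prefix, ties alphabetical) gets sent to the lowest-numbered state that keeps every Accept/Reject pair distinguishable — a pair clashes when both reach the same state with identical unread suffix — and to a fresh state only if none does.
a: 0a undefined. 0a->0: no, ab/b meet in 0 with "b" left. Open state 1: 0a->1.
b: 0b undefined. 0b->0: ok.
aa: 1a undefined. 1a->0: no, bbaa/b meet in 0. 1a->1: no, bbaa/a meet in 1. Open state 2: 1a->2.
ab: 1b undefined. 1b->0: no, bbab/b meet in 0. 1b->1: no, bbab/a meet in 1. 1b->2: ok.
aaa: 2a undefined. 2a->0: no, bbaa/aaaab meet in 2. 2a->1: no, bbaa/baaab meet in 2. 2a->2: ok.
aab: 2b undefined. 2b->0: ok.
All examples now run through 3 states with every (state, symbol) defined. Accept strings end in {2}, Reject strings end in {0,1}; accept={2}.

states=3 start=0 accept={2} delta: 0a->1 0b->0 1a->2 1b->2 2a->2 2b->0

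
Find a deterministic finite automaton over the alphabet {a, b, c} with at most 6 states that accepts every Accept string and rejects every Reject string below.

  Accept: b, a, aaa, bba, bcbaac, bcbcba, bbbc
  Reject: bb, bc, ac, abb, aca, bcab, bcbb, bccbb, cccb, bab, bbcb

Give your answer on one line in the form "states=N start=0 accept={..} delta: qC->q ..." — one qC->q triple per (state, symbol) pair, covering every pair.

states=4 start=0 accept={0,1} delta: 0a->0 0b->1 0c->2 1a->1 1b->3 1c->2 2a->2 2b->2 2c->0 3a->0 3b->2 3c->1

Fold the examples into a partial DFA from state 0: repeatedly fix the first undefined (state, symbol) met by the shortest-then-alphabetical prefix, trying targets in increasing order and rejecting any under which an Accept and a Reject string meet in one state with the same remainder; add a state when all current targets are rejected. Accepting states are where Accept strings end.
a: 0a undefined. 0a->0: ok.
b: 0b undefined. 0b->0: no, b/bb meet in 0. Open state 1: 0b->1.
c: 0c undefined. 0c->0: no, b/cccb meet in 1. 0c->1: no, b/ac meet in 1. Open state 2: 0c->2.
ba: 1a undefined. 1a->0: no, b/bab meet in 1. 1a->1: ok.
bb: 1b undefined. 1b->0: no, a/bb meet in 0. 1b->1: no, b/bb meet in 1. 1b->2: no, bba/aca meet in 2 with "a" left. Open state 3: 1b->3.
bc: 1c undefined. 1c->0: no, b/bcab meet in 1. 1c->1: no, b/bc meet in 1. 1c->2: ok.
cc: 2c undefined. 2c->0: ok.
aca: 2a undefined. 2a->0: no, b/bcab meet in 1. 2a->1: no, b/aca meet in 1. 2a->2: ok.
bba: 3a undefined. 3a->0: ok.
bbb: 3b undefined. 3b->0: no, bbbc/bc meet in 2. 3b->1: no, bbbc/bc meet in 2. 3b->2: ok.
bbc: 3c undefined. 3c->0: no, b/bbcb meet in 1. 3c->1: ok.
bcb: 2b undefined. 2b->0: no, b/bcbb meet in 1. 2b->1: no, b/bcab meet in 1. 2b->2: ok.
All examples now run through 4 states with every (state, symbol) defined. Accept strings end in {0,1}, Reject strings end in {2,3}; accept={0,1}.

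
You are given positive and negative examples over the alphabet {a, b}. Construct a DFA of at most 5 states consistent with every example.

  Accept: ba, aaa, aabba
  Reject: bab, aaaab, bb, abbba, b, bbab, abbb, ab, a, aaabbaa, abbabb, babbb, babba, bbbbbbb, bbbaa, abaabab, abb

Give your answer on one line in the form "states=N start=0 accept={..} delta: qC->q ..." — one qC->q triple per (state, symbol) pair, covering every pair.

states=4 start=0 accept={3} delta: 0a->1 0b->2 1a->2 1b->0 2a->3 2b->0 3a->0 3b->1

Grow the machine one transition at a time. Run the examples from 0; the earliest place one falls off (shortest prefix, ties alphabetical) gets sent to the lowest-numbered state that keeps every Accept/Reject pair distinguishable — a pair clashes when both reach the same state with identical unread suffix — and to a fresh state only if none does.
a: 0a undefined. 0a->0: no, aaa/a meet in 0. Open state 1: 0a->1.
b: 0b undefined. 0b->0: no, ba/a meet in 1. 0b->1: no, aabba/babba meet in 1 with "abba" left. Open state 2: 0b->2.
aa: 1a undefined. 1a->0: no, aaa/a meet in 1. 1a->1: no, aaa/a meet in 1. 1a->2: ok.
ab: 1b undefined. 1b->0: ok.
ba: 2a undefined. 2a->0: no, ba/aaaab meet in 0. 2a->1: no, ba/a meet in 1. 2a->2: no, ba/b meet in 2. Open state 3: 2a->3.
bb: 2b undefined. 2b->0: ok.
bab: 3b undefined. 3b->0: no, ba/babba meet in 3. 3b->1: ok.
aaaa: 3a undefined. 3a->0: ok.
All examples now run through 4 states with every (state, symbol) defined. Accept strings end in {3}, Reject strings end in {0,1,2}; accept={3}.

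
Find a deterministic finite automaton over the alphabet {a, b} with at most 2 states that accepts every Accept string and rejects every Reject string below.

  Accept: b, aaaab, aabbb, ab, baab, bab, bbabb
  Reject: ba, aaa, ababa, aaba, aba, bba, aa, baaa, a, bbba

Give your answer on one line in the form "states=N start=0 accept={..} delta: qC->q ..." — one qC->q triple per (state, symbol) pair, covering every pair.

states=2 start=0 accept={1} delta: 0a->0 0b->1 1a->0 1b->1

Fold the examples into a partial DFA from state 0: repeatedly fix the first undefined (state, symbol) met by the shortest-then-alphabetical prefix, trying targets in increasing order and rejecting any under which an Accept and a Reject string meet in one state with the same remainder; add a state when all current targets are rejected. Accepting states are where Accept strings end.
a: 0a undefined. 0a->0: ok.
b: 0b undefined. 0b->0: no, b/ba meet in 0. Open state 1: 0b->1.
ba: 1a undefined. 1a->0: ok.
bb: 1b undefined. 1b->0: no, bbabb/ba meet in 0. 1b->1: ok.
All examples now run through 2 states with every (state, symbol) defined. Accept strings end in {1}, Reject strings end in {0}; accept={1}.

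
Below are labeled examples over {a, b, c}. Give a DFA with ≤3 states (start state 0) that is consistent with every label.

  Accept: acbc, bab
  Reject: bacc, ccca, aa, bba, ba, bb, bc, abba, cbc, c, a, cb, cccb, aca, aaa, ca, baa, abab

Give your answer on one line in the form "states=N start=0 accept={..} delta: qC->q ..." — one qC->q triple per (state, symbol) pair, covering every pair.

State merging on the prefix tree: take the shortest (then alphabetical) example prefix whose next move is undefined and point that move at state 0, else 1, else 2, ...; a target is out if some Accept/Reject pair would then sit in one state with the same input left (inseparable). If every existing state is out, open a new one.
a: 0a undefined. 0a->0: no, acbc/cbc meet in 0 with "cbc" left. Open state 1: 0a->1.
b: 0b undefined. 0b->0: ok.
c: 0c undefined. 0c->0: ok.
aa: 1a undefined. 1a->0: ok.
ab: 1b undefined. 1b->0: no, bab/aa meet in 0. 1b->1: no, bab/ccca meet in 1. Open state 2: 1b->2.
ac: 1c undefined. 1c->0: no, acbc/bacc meet in 0. 1c->1: ok.
aba: 2a undefined. 2a->0: ok.
abb: 2b undefined. 2b->0: ok.
acbc: 2c undefined. 2c->0: no, acbc/aa meet in 0. 2c->1: no, acbc/bacc meet in 1. 2c->2: ok.
All examples now run through 3 states with every (state, symbol) defined. Accept strings end in {2}, Reject strings end in {0,1}; accept={2}.

states=3 start=0 accept={2} delta: 0a->1 0b->0 0c->0 1a->0 1b->2 1c->1 2a->0 2b->0 2c->2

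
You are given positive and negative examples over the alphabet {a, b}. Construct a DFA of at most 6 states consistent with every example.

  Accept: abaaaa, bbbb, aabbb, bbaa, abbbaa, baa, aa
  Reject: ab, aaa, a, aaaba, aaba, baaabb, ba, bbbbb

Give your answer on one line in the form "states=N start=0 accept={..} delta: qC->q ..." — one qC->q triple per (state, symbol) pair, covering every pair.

Fold the examples into a partial DFA from state 0: repeatedly fix the first undefined (state, symbol) met by the shortest-then-alphabetical prefix, trying targets in increasing order and rejecting any under which an Accept and a Reject string meet in one state with the same remainder; add a state when all current targets are rejected. Accepting states are where Accept strings end.
a: 0a undefined. 0a->0: no, aa/aaa meet in 0. Open state 1: 0a->1.
b: 0b undefined. 0b->0: no, bbbb/bbbbb meet in 0. 0b->1: no, baa/aaa meet in 1 with "aa" left. Open state 2: 0b->2.
aa: 1a undefined. 1a->0: ok.
ab: 1b undefined. 1b->0: no, abaaaa/ab meet in 0. 1b->1: no, abaaaa/ab meet in 1. 1b->2: ok.
ba: 2a undefined. 2a->0: no, abaaaa/aaa meet in 1. 2a->1: ok.
bb: 2b undefined. 2b->0: no, abaaaa/baaabb meet in 0. 2b->1: no, bbbb/aaa meet in 1. 2b->2: no, bbbb/ab meet in 2. Open state 3: 2b->3.
bba: 3a undefined. 3a->0: no, bbaa/aaa meet in 1. 3a->1: ok.
bbb: 3b undefined. 3b->0: no, bbbb/ab meet in 2. 3b->1: no, bbbb/ab meet in 2. 3b->2: no, bbbb/baaabb meet in 3. 3b->3: no, bbbb/baaabb meet in 3. Open state 4: 3b->4.
bbbb: 4b undefined. 4b->0: ok.
abbba: 4a undefined. 4a->0: no, abbbaa/aaa meet in 1. 4a->1: ok.
All examples now run through 5 states with every (state, symbol) defined. Accept strings end in {0,4}, Reject strings end in {1,2,3}; accept={0,4}.

states=5 start=0 accept={0,4} delta: 0a->1 0b->2 1a->0 1b->2 2a->1 2b->3 3a->1 3b->4 4a->1 4b->0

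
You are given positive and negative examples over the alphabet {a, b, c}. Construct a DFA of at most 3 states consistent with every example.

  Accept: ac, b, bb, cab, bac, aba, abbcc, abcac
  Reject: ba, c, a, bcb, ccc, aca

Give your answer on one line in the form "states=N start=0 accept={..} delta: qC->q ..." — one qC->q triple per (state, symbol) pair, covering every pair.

Fold the examples into a partial DFA from state 0: repeatedly fix the first undefined (state, symbol) met by the shortest-then-alphabetical prefix, trying targets in increasing order and rejecting any under which an Accept and a Reject string meet in one state with the same remainder; add a state when all current targets are rejected. Accepting states are where Accept strings end.
a: 0a undefined. 0a->0: no, ac/c meet in 0 with "c" left. Open state 1: 0a->1.
b: 0b undefined. 0b->0: ok.
c: 0c undefined. 0c->0: no, b/c meet in 0. 0c->1: ok.
ab: 1b undefined. 1b->0: no, b/bcb meet in 0. 1b->1: no, abbcc/ccc meet in 1 with "cc" left. Open state 2: 1b->2.
ac: 1c undefined. 1c->0: ok.
ca: 1a undefined. 1a->0: ok.
aba: 2a undefined. 2a->0: ok.
abb: 2b undefined. 2b->0: ok.
abc: 2c undefined. 2c->0: ok.
All examples now run through 3 states with every (state, symbol) defined. Accept strings end in {0}, Reject strings end in {1,2}; accept={0}.

states=3 start=0 accept={0} delta: 0a->1 0b->0 0c->1 1a->0 1b->2 1c->0 2a->0 2b->0 2c->0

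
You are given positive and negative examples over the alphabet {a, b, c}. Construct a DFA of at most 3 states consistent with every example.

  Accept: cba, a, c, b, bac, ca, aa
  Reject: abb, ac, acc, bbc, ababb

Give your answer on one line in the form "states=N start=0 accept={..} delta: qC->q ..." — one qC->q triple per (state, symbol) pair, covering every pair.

Fold the examples into a partial DFA from state 0: repeatedly fix the first undefined (state, symbol) met by the shortest-then-alphabetical prefix, trying targets in increasing order and rejecting any under which an Accept and a Reject string meet in one state with the same remainder; add a state when all current targets are rejected. Accepting states are where Accept strings end.
a: 0a undefined. 0a->0: no, c/ac meet in 0 with "c" left. Open state 1: 0a->1.
b: 0b undefined. 0b->0: no, c/bbc meet in 0 with "c" left. 0b->1: ok.
c: 0c undefined. 0c->0: ok.
aa: 1a undefined. 1a->0: ok.
ab: 1b undefined. 1b->0: no, cba/bbc meet in 0. 1b->1: no, a/abb meet in 1. Open state 2: 1b->2.
ac: 1c undefined. 1c->0: no, cba/ac meet in 0. 1c->1: no, a/ac meet in 1. 1c->2: ok.
aba: 2a undefined. 2a->0: ok.
abb: 2b undefined. 2b->0: no, cba/abb meet in 0. 2b->1: no, a/abb meet in 1. 2b->2: ok.
acc: 2c undefined. 2c->0: no, cba/acc meet in 0. 2c->1: no, a/acc meet in 1. 2c->2: ok.
All examples now run through 3 states with every (state, symbol) defined. Accept strings end in {0,1}, Reject strings end in {2}; accept={0,1}.

states=3 start=0 accept={0,1} delta: 0a->1 0b->1 0c->0 1a->0 1b->2 1c->2 2a->0 2b->2 2c->2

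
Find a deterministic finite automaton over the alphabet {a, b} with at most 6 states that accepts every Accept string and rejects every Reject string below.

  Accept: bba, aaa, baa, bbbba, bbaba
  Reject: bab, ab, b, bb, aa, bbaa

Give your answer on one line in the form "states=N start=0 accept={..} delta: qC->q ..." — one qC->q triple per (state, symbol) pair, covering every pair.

states=4 start=0 accept={3} delta: 0a->1 0b->1 1a->2 1b->2 2a->3 2b->1 3a->0 3b->2

Fold the examples into a partial DFA from state 0: repeatedly fix the first undefined (state, symbol) met by the shortest-then-alphabetical prefix, trying targets in increasing order and rejecting any under which an Accept and a Reject string meet in one state with the same remainder; add a state when all current targets are rejected. Accepting states are where Accept strings end.
a: 0a undefined. 0a->0: no, aaa/aa meet in 0. Open state 1: 0a->1.
b: 0b undefined. 0b->0: no, baa/aa meet in 1 with "a" left. 0b->1: ok.
aa: 1a undefined. 1a->0: no, aaa/bab meet in 1. 1a->1: no, aaa/b meet in 1. Open state 2: 1a->2.
ab: 1b undefined. 1b->0: no, bba/b meet in 1. 1b->1: no, bba/aa meet in 2. 1b->2: ok.
aaa: 2a undefined. 2a->0: no, bbaba/ab meet in 2. 2a->1: no, bba/b meet in 1. 2a->2: no, bba/ab meet in 2. Open state 3: 2a->3.
bab: 2b undefined. 2b->0: no, bbbba/ab meet in 2. 2b->1: ok.
bbaa: 3a undefined. 3a->0: ok.
bbab: 3b undefined. 3b->0: no, bbaba/bab meet in 1. 3b->1: no, bbaba/ab meet in 2. 3b->2: ok.
All examples now run through 4 states with every (state, symbol) defined. Accept strings end in {3}, Reject strings end in {0,1,2}; accept={3}.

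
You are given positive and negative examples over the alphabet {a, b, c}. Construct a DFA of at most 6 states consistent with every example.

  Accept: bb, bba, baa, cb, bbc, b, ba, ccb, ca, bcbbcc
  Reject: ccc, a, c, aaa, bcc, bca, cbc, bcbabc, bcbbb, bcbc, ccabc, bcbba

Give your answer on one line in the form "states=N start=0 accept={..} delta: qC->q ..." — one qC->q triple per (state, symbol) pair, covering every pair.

Fold the examples into a partial DFA from state 0: repeatedly fix the first undefined (state, symbol) met by the shortest-then-alphabetical prefix, trying targets in increasing order and rejecting any under which an Accept and a Reject string meet in one state with the same remainder; add a state when all current targets are rejected. Accepting states are where Accept strings end.
a: 0a undefined. 0a->0: ok.
b: 0b undefined. 0b->0: no, bb/a meet in 0. Open state 1: 0b->1.
c: 0c undefined. 0c->0: no, ca/ccc meet in 0. 0c->1: no, bbc/cbc meet in 1 with "bc" left. Open state 2: 0c->2.
ba: 1a undefined. 1a->0: no, baa/a meet in 0. 1a->1: ok.
bb: 1b undefined. 1b->0: no, bb/a meet in 0. 1b->1: ok.
bc: 1c undefined. 1c->0: no, bb/bcbbb meet in 1. 1c->1: no, bb/bcc meet in 1. 1c->2: no, bbc/c meet in 2. Open state 3: 1c->3.
ca: 2a undefined. 2a->0: no, ca/a meet in 0. 2a->1: ok.
cb: 2b undefined. 2b->0: no, cb/a meet in 0. 2b->1: no, bbc/cbc meet in 3. 2b->2: no, cb/c meet in 2. 2b->3: ok.
cc: 2c undefined. 2c->0: no, cb/ccabc meet in 3. 2c->1: no, cb/ccc meet in 3. 2c->2: no, cb/ccabc meet in 3. 2c->3: ok.
bca: 3a undefined. 3a->0: no, cb/ccabc meet in 3. 3a->1: no, bb/bca meet in 1. 3a->2: ok.
bcb: 3b undefined. 3b->0: no, bb/bcbbb meet in 1. 3b->1: no, bb/bcbbb meet in 1. 3b->2: no, cb/bcbabc meet in 3. 3b->3: no, cb/bcbbb meet in 3. Open state 4: 3b->4.
bcc: 3c undefined. 3c->0: ok.
bcba: 4a undefined. 4a->0: no, cb/bcbabc meet in 3. 4a->1: no, cb/bcbabc meet in 3. 4a->2: ok.
bcbb: 4b undefined. 4b->0: no, bb/bcbbb meet in 1. 4b->1: no, bb/bcbbb meet in 1. 4b->2: no, bb/bcbba meet in 1. 4b->3: no, ccb/bcbbb meet in 4. 4b->4: no, ccb/bcbbb meet in 4. Open state 5: 4b->5.
bcbc: 4c undefined. 4c->0: ok.
bcbba: 5a undefined. 5a->0: ok.
bcbbb: 5b undefined. 5b->0: ok.
bcbbc: 5c undefined. 5c->0: no, bcbbcc/c meet in 2. 5c->1: ok.
All examples now run through 6 states with every (state, symbol) defined. Accept strings end in {1,3,4}, Reject strings end in {0,2}; accept={1,3,4}.

states=6 start=0 accept={1,3,4} delta: 0a->0 0b->1 0c->2 1a->1 1b->1 1c->3 2a->1 2b->3 2c->3 3a->2 3b->4 3c->0 4a->2 4b->5 4c->0 5a->0 5b->0 5c->1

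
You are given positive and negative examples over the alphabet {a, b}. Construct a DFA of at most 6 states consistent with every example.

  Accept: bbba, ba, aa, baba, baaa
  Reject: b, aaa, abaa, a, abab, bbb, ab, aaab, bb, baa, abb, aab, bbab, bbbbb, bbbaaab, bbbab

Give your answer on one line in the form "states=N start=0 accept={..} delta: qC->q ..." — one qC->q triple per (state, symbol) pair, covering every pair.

states=2 start=0 accept={0} delta: 0a->1 0b->1 1a->0 1b->1

Fold the examples into a partial DFA from state 0: repeatedly fix the first undefined (state, symbol) met by the shortest-then-alphabetical prefix, trying targets in increasing order and rejecting any under which an Accept and a Reject string meet in one state with the same remainder; add a state when all current targets are rejected. Accepting states are where Accept strings end.
a: 0a undefined. 0a->0: no, aa/aaa meet in 0. Open state 1: 0a->1.
b: 0b undefined. 0b->0: no, bbba/a meet in 1. 0b->1: ok.
aa: 1a undefined. 1a->0: ok.
ab: 1b undefined. 1b->0: no, bbba/abaa meet in 0. 1b->1: ok.
All examples now run through 2 states with every (state, symbol) defined. Accept strings end in {0}, Reject strings end in {1}; accept={0}.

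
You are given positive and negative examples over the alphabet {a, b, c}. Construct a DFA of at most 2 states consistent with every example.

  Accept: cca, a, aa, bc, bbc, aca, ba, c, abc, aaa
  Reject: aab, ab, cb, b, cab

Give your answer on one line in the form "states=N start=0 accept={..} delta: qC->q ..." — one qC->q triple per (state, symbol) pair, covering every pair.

State merging on the prefix tree: take the shortest (then alphabetical) example prefix whose next move is undefined and point that move at state 0, else 1, else 2, ...; a target is out if some Accept/Reject pair would then sit in one state with the same input left (inseparable). If every existing state is out, open a new one.
a: 0a undefined. 0a->0: ok.
b: 0b undefined. 0b->0: no, a/aab meet in 0. Open state 1: 0b->1.
c: 0c undefined. 0c->0: ok.
ba: 1a undefined. 1a->0: ok.
bb: 1b undefined. 1b->0: ok.
bc: 1c undefined. 1c->0: ok.
All examples now run through 2 states with every (state, symbol) defined. Accept strings end in {0}, Reject strings end in {1}; accept={0}.

states=2 start=0 accept={0} delta: 0a->0 0b->1 0c->0 1a->0 1b->0 1c->0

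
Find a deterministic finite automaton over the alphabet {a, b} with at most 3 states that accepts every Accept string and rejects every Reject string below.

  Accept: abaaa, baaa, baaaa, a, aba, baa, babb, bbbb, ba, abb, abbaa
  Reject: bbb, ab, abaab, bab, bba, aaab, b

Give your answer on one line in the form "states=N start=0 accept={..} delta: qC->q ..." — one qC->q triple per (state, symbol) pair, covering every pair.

states=3 start=0 accept={0,2} delta: 0a->0 0b->1 1a->0 1b->2 2a->1 2b->1

Grow the machine one transition at a time. Run the examples from 0; the earliest place one falls off (shortest prefix, ties alphabetical) gets sent to the lowest-numbered state that keeps every Accept/Reject pair distinguishable — a pair clashes when both reach the same state with identical unread suffix — and to a fresh state only if none does.
a: 0a undefined. 0a->0: ok.
b: 0b undefined. 0b->0: no, abaaa/bbb meet in 0. Open state 1: 0b->1.
ba: 1a undefined. 1a->0: ok.
bb: 1b undefined. 1b->0: no, abaaa/bba meet in 0. 1b->1: no, abaaa/bba meet in 0. Open state 2: 1b->2.
bba: 2a undefined. 2a->0: no, abaaa/bba meet in 0. 2a->1: ok.
bbb: 2b undefined. 2b->0: no, abaaa/bbb meet in 0. 2b->1: ok.
All examples now run through 3 states with every (state, symbol) defined. Accept strings end in {0,2}, Reject strings end in {1}; accept={0,2}.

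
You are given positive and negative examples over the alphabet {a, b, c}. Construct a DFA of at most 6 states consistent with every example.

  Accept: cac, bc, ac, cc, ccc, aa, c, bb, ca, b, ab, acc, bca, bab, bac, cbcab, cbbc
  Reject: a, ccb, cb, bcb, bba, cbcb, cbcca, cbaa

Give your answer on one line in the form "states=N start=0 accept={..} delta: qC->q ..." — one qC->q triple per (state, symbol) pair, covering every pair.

states=5 start=0 accept={0,2} delta: 0a->1 0b->0 0c->2 1a->0 1b->0 1c->0 2a->0 2b->3 2c->2 3a->0 3b->0 3c->4 4a->0 4b->1 4c->0

State merging on the prefix tree: take the shortest (then alphabetical) example prefix whose next move is undefined and point that move at state 0, else 1, else 2, ...; a target is out if some Accept/Reject pair would then sit in one state with the same input left (inseparable). If every existing state is out, open a new one.
a: 0a undefined. 0a->0: no, aa/a meet in 0. Open state 1: 0a->1.
b: 0b undefined. 0b->0: ok.
c: 0c undefined. 0c->0: no, bc/ccb meet in 0. 0c->1: no, bc/a meet in 1. Open state 2: 0c->2.
aa: 1a undefined. 1a->0: ok.
ab: 1b undefined. 1b->0: ok.
ac: 1c undefined. 1c->0: ok.
ca: 2a undefined. 2a->0: ok.
cb: 2b undefined. 2b->0: no, ac/cb meet in 0. 2b->1: no, ac/cbcb meet in 0. 2b->2: no, cac/cb meet in 2. Open state 3: 2b->3.
cc: 2c undefined. 2c->0: no, ac/ccb meet in 0. 2c->1: no, ac/ccb meet in 0. 2c->2: ok.
cba: 3a undefined. 3a->0: ok.
cbb: 3b undefined. 3b->0: ok.
cbc: 3c undefined. 3c->0: no, ac/cbcb meet in 0. 3c->1: no, ac/cbcb meet in 0. 3c->2: no, ac/cbcca meet in 0. 3c->3: no, ac/cbcb meet in 0. Open state 4: 3c->4.
cbca: 4a undefined. 4a->0: ok.
cbcb: 4b undefined. 4b->0: no, ac/cbcb meet in 0. 4b->1: ok.
cbcc: 4c undefined. 4c->0: ok.
All examples now run through 5 states with every (state, symbol) defined. Accept strings end in {0,2}, Reject strings end in {1,3}; accept={0,2}.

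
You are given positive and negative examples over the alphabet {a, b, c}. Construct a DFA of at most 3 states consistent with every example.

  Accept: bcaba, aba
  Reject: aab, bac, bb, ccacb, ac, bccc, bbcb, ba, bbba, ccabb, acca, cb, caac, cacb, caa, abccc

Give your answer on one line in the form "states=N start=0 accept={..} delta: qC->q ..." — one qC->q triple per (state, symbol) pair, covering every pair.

Grow the machine one transition at a time. Run the examples from 0; the earliest place one falls off (shortest prefix, ties alphabetical) gets sent to the lowest-numbered state that keeps every Accept/Reject pair distinguishable — a pair clashes when both reach the same state with identical unread suffix — and to a fresh state only if none does.
a: 0a undefined. 0a->0: no, aba/ba meet in 0 with "ba" left. Open state 1: 0a->1.
b: 0b undefined. 0b->0: ok.
c: 0c undefined. 0c->0: ok.
aa: 1a undefined. 1a->0: ok.
ab: 1b undefined. 1b->0: no, bcaba/ba meet in 1. 1b->1: no, bcaba/aab meet in 0. Open state 2: 1b->2.
ac: 1c undefined. 1c->0: ok.
aba: 2a undefined. 2a->0: no, bcaba/aab meet in 0. 2a->1: no, bcaba/ba meet in 1. 2a->2: ok.
abc: 2c undefined. 2c->0: ok.
ccabb: 2b undefined. 2b->0: ok.
All examples now run through 3 states with every (state, symbol) defined. Accept strings end in {2}, Reject strings end in {0,1}; accept={2}.

states=3 start=0 accept={2} delta: 0a->1 0b->0 0c->0 1a->0 1b->2 1c->0 2a->2 2b->0 2c->0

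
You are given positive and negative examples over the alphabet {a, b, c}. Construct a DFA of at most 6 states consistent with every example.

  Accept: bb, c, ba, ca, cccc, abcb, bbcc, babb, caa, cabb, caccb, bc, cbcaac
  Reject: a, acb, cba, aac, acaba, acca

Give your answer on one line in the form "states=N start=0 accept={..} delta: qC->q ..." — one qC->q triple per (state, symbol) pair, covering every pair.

states=5 start=0 accept={2,4} delta: 0a->1 0b->1 0c->2 1a->2 1b->2 1c->2 2a->2 2b->3 2c->3 3a->0 3b->2 3c->4 4a->0 4b->2 4c->2

Grow the machine one transition at a time. Run the examples from 0; the earliest place one falls off (shortest prefix, ties alphabetical) gets sent to the lowest-numbered state that keeps every Accept/Reject pair distinguishable — a pair clashes when both reach the same state with identical unread suffix — and to a fresh state only if none does.
a: 0a undefined. 0a->0: no, c/aac meet in 0 with "c" left. Open state 1: 0a->1.
b: 0b undefined. 0b->0: no, ba/a meet in 1. 0b->1: ok.
c: 0c undefined. 0c->0: no, ba/cba meet in 1 with "a" left. 0c->1: no, c/a meet in 1. Open state 2: 0c->2.
aa: 1a undefined. 1a->0: no, c/aac meet in 2. 1a->1: no, ba/a meet in 1. 1a->2: ok.
ab: 1b undefined. 1b->0: no, bbcc/aac meet in 2 with "c" left. 1b->1: no, bb/a meet in 1. 1b->2: ok.
ac: 1c undefined. 1c->0: no, ca/acaba meet in 2 with "a" left. 1c->1: no, bb/acb meet in 2. 1c->2: ok.
ca: 2a undefined. 2a->0: no, bb/acaba meet in 2. 2a->1: no, ca/a meet in 1. 2a->2: ok.
cb: 2b undefined. 2b->0: no, babb/a meet in 1. 2b->1: no, bb/cba meet in 2. 2b->2: no, bb/acb meet in 2. Open state 3: 2b->3.
cc: 2c undefined. 2c->0: no, cccc/aac meet in 0. 2c->1: no, bb/acca meet in 2. 2c->2: no, bb/aac meet in 2. 2c->3: ok.
cba: 3a undefined. 3a->0: ok.
cbc: 3c undefined. 3c->0: no, bbcc/cba meet in 0. 3c->1: no, bbcc/a meet in 1. 3c->2: no, cccc/acb meet in 3. 3c->3: no, cccc/acb meet in 3. Open state 4: 3c->4.
abcb: 3b undefined. 3b->0: no, abcb/cba meet in 0. 3b->1: no, abcb/a meet in 1. 3b->2: ok.
cbca: 4a undefined. 4a->0: ok.
cccc: 4c undefined. 4c->0: no, cccc/cba meet in 0. 4c->1: no, cccc/a meet in 1. 4c->2: ok.
caccb: 4b undefined. 4b->0: no, caccb/cba meet in 0. 4b->1: no, caccb/a meet in 1. 4b->2: ok.
All examples now run through 5 states with every (state, symbol) defined. Accept strings end in {2,4}, Reject strings end in {0,1,3}; accept={2,4}.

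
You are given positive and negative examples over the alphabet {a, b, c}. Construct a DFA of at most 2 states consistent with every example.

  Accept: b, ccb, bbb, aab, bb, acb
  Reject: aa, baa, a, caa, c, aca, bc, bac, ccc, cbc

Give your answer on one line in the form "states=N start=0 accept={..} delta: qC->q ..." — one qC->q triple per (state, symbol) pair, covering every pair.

states=2 start=0 accept={1} delta: 0a->0 0b->1 0c->0 1a->0 1b->1 1c->0

Fold the examples into a partial DFA from state 0: repeatedly fix the first undefined (state, symbol) met by the shortest-then-alphabetical prefix, trying targets in increasing order and rejecting any under which an Accept and a Reject string meet in one state with the same remainder; add a state when all current targets are rejected. Accepting states are where Accept strings end.
a: 0a undefined. 0a->0: ok.
b: 0b undefined. 0b->0: no, b/aa meet in 0. Open state 1: 0b->1.
c: 0c undefined. 0c->0: ok.
ba: 1a undefined. 1a->0: ok.
bb: 1b undefined. 1b->0: no, bb/aa meet in 0. 1b->1: ok.
bc: 1c undefined. 1c->0: ok.
All examples now run through 2 states with every (state, symbol) defined. Accept strings end in {1}, Reject strings end in {0}; accept={1}.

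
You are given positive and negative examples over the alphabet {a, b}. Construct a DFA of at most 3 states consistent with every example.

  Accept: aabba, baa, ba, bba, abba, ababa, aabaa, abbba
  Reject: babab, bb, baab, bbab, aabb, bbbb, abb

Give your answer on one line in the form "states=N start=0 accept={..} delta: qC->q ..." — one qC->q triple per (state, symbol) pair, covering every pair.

Grow the machine one transition at a time. Run the examples from 0; the earliest place one falls off (shortest prefix, ties alphabetical) gets sent to the lowest-numbered state that keeps every Accept/Reject pair distinguishable — a pair clashes when both reach the same state with identical unread suffix — and to a fresh state only if none does.
a: 0a undefined. 0a->0: ok.
b: 0b undefined. 0b->0: no, aabba/babab meet in 0. Open state 1: 0b->1.
ba: 1a undefined. 1a->0: ok.
bb: 1b undefined. 1b->0: no, aabba/bb meet in 0. 1b->1: ok.
All examples now run through 2 states with every (state, symbol) defined. Accept strings end in {0}, Reject strings end in {1}; accept={0}.

states=2 start=0 accept={0} delta: 0a->0 0b->1 1a->0 1b->1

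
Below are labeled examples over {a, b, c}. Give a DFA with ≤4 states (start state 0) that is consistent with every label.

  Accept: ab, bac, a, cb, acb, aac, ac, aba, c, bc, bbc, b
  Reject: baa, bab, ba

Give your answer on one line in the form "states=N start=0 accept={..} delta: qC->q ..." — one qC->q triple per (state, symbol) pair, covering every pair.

Fold the examples into a partial DFA from state 0: repeatedly fix the first undefined (state, symbol) met by the shortest-then-alphabetical prefix, trying targets in increasing order and rejecting any under which an Accept and a Reject string meet in one state with the same remainder; add a state when all current targets are rejected. Accepting states are where Accept strings end.
a: 0a undefined. 0a->0: no, aba/ba meet in 0 with "ba" left. Open state 1: 0a->1.
b: 0b undefined. 0b->0: no, ab/bab meet in 1 with "b" left. 0b->1: ok.
c: 0c undefined. 0c->0: ok.
aa: 1a undefined. 1a->0: no, bac/ba meet in 0. 1a->1: no, ab/bab meet in 1 with "b" left. Open state 2: 1a->2.
ab: 1b undefined. 1b->0: ok.
ac: 1c undefined. 1c->0: ok.
aac: 2c undefined. 2c->0: ok.
baa: 2a undefined. 2a->0: no, ab/baa meet in 0. 2a->1: no, a/baa meet in 1. 2a->2: ok.
bab: 2b undefined. 2b->0: no, ab/bab meet in 0. 2b->1: no, a/bab meet in 1. 2b->2: ok.
All examples now run through 3 states with every (state, symbol) defined. Accept strings end in {0,1}, Reject strings end in {2}; accept={0,1}.

states=3 start=0 accept={0,1} delta: 0a->1 0b->1 0c->0 1a->2 1b->0 1c->0 2a->2 2b->2 2c->0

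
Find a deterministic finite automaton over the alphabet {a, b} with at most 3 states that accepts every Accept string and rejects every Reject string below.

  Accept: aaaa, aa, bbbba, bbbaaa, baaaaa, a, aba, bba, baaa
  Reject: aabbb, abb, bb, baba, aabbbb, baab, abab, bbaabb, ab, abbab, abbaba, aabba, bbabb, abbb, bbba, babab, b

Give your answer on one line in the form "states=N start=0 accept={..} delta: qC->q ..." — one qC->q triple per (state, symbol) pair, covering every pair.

State merging on the prefix tree: take the shortest (then alphabetical) example prefix whose next move is undefined and point that move at state 0, else 1, else 2, ...; a target is out if some Accept/Reject pair would then sit in one state with the same input left (inseparable). If every existing state is out, open a new one.
a: 0a undefined. 0a->0: no, bba/aabba meet in 0 with "bba" left. Open state 1: 0a->1.
b: 0b undefined. 0b->0: no, bbbba/bbba meet in 1. 0b->1: no, a/b meet in 1. Open state 2: 0b->2.
aa: 1a undefined. 1a->0: no, bba/aabba meet in 2 with "ba" left. 1a->1: ok.
ab: 1b undefined. 1b->0: ok.
ba: 2a undefined. 2a->0: ok.
bb: 2b undefined. 2b->0: ok.
All examples now run through 3 states with every (state, symbol) defined. Accept strings end in {1}, Reject strings end in {0,2}; accept={1}.

states=3 start=0 accept={1} delta: 0a->1 0b->2 1a->1 1b->0 2a->0 2b->0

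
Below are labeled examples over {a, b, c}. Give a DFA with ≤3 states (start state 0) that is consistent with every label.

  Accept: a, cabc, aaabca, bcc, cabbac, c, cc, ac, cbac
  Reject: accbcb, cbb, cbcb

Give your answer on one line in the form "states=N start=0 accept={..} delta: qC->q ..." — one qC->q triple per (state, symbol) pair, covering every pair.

Grow the machine one transition at a time. Run the examples from 0; the earliest place one falls off (shortest prefix, ties alphabetical) gets sent to the lowest-numbered state that keeps every Accept/Reject pair distinguishable — a pair clashes when both reach the same state with identical unread suffix — and to a fresh state only if none does.
a: 0a undefined. 0a->0: ok.
b: 0b undefined. 0b->0: ok.
c: 0c undefined. 0c->0: no, a/accbcb meet in 0. Open state 1: 0c->1.
ca: 1a undefined. 1a->0: ok.
cb: 1b undefined. 1b->0: no, a/cbb meet in 0. 1b->1: no, cabc/cbb meet in 1. Open state 2: 1b->2.
cc: 1c undefined. 1c->0: ok.
cba: 2a undefined. 2a->0: ok.
cbb: 2b undefined. 2b->0: no, a/cbb meet in 0. 2b->1: no, cabc/cbb meet in 1. 2b->2: ok.
cbc: 2c undefined. 2c->0: no, a/cbcb meet in 0. 2c->1: ok.
All examples now run through 3 states with every (state, symbol) defined. Accept strings end in {0,1}, Reject strings end in {2}; accept={0,1}.

states=3 start=0 accept={0,1} delta: 0a->0 0b->0 0c->1 1a->0 1b->2 1c->0 2a->0 2b->2 2c->1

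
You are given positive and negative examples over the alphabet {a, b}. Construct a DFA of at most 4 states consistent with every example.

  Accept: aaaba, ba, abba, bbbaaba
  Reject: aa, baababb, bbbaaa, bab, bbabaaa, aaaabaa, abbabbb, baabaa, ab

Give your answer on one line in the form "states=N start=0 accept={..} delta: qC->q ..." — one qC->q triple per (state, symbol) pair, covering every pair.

Fold the examples into a partial DFA from state 0: repeatedly fix the first undefined (state, symbol) met by the shortest-then-alphabetical prefix, trying targets in increasing order and rejecting any under which an Accept and a Reject string meet in one state with the same remainder; add a state when all current targets are rejected. Accepting states are where Accept strings end.
a: 0a undefined. 0a->0: ok.
b: 0b undefined. 0b->0: no, aaaba/aa meet in 0. Open state 1: 0b->1.
ba: 1a undefined. 1a->0: no, aaaba/aa meet in 0. 1a->1: no, aaaba/aaaabaa meet in 1. Open state 2: 1a->2.
bb: 1b undefined. 1b->0: no, abba/aa meet in 0. 1b->1: ok.
baa: 2a undefined. 2a->0: ok.
bab: 2b undefined. 2b->0: ok.
All examples now run through 3 states with every (state, symbol) defined. Accept strings end in {2}, Reject strings end in {0,1}; accept={2}.

states=3 start=0 accept={2} delta: 0a->0 0b->1 1a->2 1b->1 2a->0 2b->0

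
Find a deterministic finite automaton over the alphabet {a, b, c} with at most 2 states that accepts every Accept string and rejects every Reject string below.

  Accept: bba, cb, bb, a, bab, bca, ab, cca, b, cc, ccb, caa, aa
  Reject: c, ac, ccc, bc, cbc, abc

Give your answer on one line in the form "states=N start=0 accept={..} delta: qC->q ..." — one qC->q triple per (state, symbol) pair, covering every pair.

Fold the examples into a partial DFA from state 0: repeatedly fix the first undefined (state, symbol) met by the shortest-then-alphabetical prefix, trying targets in increasing order and rejecting any under which an Accept and a Reject string meet in one state with the same remainder; add a state when all current targets are rejected. Accepting states are where Accept strings end.
a: 0a undefined. 0a->0: ok.
b: 0b undefined. 0b->0: ok.
c: 0c undefined. 0c->0: no, bba/c meet in 0. Open state 1: 0c->1.
ca: 1a undefined. 1a->0: ok.
cb: 1b undefined. 1b->0: ok.
cc: 1c undefined. 1c->0: ok.
All examples now run through 2 states with every (state, symbol) defined. Accept strings end in {0}, Reject strings end in {1}; accept={0}.

states=2 start=0 accept={0} delta: 0a->0 0b->0 0c->1 1a->0 1b->0 1c->0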